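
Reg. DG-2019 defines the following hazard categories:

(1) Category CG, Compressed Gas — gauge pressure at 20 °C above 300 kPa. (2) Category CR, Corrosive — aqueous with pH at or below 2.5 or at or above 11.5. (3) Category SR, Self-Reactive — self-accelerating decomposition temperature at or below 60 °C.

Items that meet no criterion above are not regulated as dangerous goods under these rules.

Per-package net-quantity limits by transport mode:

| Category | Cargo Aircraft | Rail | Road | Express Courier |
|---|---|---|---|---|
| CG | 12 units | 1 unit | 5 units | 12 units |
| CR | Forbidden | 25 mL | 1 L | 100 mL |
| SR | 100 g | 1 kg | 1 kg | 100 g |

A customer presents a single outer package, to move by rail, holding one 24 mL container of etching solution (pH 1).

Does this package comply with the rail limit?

Etching solution: pH 1 ≤ 2.5 → Category CR (Corrosive).
Category CR quantity: 24 mL.
24 mL is within the rail limit of 25 mL for Category CR.

Yes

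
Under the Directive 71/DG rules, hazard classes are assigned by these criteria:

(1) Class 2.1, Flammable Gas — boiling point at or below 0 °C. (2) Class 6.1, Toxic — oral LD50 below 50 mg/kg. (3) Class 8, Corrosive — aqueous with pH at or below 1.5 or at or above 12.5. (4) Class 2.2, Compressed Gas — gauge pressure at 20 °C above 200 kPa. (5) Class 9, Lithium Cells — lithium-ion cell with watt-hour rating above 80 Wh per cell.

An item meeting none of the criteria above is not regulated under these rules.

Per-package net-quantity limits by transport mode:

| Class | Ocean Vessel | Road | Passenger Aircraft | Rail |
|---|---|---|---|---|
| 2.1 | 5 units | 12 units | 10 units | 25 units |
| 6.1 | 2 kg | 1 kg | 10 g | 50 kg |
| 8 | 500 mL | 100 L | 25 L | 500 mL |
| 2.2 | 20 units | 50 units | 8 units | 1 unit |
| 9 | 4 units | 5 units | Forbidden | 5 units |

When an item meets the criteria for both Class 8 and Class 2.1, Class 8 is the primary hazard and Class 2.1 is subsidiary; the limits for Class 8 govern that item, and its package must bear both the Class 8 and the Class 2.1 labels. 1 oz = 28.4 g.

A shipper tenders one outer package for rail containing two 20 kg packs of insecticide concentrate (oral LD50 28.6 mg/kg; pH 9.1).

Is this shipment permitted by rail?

Oral LD50 28.6 mg/kg meets the Class 6.1 criterion (Toxic), so the insecticide concentrate is Class 6.1.
Class 6.1 quantity: two 20 kg packs = 40 kg.
40 kg is within the rail limit of 50 kg for Class 6.1.

Yes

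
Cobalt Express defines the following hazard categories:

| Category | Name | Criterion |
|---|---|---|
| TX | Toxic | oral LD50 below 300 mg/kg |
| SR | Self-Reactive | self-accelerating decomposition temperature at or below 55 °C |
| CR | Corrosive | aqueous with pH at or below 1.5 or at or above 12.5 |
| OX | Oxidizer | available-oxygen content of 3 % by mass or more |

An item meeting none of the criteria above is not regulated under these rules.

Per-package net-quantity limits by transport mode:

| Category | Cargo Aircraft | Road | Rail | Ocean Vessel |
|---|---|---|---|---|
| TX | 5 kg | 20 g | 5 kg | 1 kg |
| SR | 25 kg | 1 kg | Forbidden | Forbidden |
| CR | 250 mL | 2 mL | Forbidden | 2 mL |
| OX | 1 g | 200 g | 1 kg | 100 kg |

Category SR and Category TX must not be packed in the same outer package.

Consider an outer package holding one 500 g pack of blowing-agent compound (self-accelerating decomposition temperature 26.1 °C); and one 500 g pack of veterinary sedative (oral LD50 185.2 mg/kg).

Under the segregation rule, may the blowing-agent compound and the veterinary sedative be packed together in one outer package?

Blowing-agent compound: self-accelerating decomposition temperature 26.1 °C ≤ 55 °C → Category SR (Self-Reactive).
With oral LD50 185.2 mg/kg (< 300 mg/kg), the veterinary sedative falls in Category TX.
Category SR and Category TX may not share an outer package.

No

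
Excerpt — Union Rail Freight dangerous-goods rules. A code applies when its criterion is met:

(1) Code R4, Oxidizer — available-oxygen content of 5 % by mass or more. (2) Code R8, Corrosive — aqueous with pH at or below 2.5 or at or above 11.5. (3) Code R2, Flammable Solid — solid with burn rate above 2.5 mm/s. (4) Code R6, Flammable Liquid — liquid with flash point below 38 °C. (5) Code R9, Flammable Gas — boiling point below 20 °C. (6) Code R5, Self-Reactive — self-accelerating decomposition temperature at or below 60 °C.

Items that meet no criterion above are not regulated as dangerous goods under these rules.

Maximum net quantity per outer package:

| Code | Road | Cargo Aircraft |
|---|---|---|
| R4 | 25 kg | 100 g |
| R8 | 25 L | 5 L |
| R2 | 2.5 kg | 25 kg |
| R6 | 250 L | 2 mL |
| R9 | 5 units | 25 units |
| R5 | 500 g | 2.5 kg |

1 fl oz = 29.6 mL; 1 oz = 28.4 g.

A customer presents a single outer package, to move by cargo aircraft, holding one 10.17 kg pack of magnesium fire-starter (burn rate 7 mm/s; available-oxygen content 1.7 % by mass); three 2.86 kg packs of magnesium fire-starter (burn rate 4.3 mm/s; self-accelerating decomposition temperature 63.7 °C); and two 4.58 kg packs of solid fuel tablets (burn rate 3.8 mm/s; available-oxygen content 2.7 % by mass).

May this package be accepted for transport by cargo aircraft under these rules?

No

With burn rate 7 mm/s (> 2.5 mm/s), the magnesium fire-starter falls in Code R2.
The magnesium fire-starter has burn rate 4.3 mm/s, which is > 2.5 mm/s, so it is Code R2 (Flammable Solid).
Solid fuel tablets: burn rate 3.8 mm/s > 2.5 mm/s → Code R2 (Flammable Solid).
Code R2 net quantity: 10.17 kg + (three 2.86 kg packs = 8.58 kg) + (two 4.58 kg packs = 9.16 kg) = 27.91 kg.
27.91 kg exceeds the cargo aircraft limit of 25 kg for Code R2.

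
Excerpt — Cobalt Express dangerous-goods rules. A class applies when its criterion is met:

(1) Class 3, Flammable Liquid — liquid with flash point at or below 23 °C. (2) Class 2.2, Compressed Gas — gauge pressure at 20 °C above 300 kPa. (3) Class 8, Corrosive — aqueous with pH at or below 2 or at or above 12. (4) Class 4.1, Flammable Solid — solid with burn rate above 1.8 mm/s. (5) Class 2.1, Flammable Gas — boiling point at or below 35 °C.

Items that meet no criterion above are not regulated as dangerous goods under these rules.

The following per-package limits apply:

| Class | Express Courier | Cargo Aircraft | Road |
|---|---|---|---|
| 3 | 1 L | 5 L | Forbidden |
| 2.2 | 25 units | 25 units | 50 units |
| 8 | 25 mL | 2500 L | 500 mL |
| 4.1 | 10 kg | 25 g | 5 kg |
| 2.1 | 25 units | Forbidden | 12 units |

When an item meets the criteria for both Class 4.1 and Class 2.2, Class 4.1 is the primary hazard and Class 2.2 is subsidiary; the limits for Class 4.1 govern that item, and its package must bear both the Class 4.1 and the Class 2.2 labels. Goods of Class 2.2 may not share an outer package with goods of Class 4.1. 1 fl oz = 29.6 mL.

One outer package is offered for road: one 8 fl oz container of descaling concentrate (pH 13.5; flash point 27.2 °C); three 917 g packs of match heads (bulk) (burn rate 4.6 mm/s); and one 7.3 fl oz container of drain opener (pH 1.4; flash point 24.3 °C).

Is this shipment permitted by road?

Yes

The descaling concentrate has pH 13.5, which is ≥ 12, so it is Class 8 (Corrosive).
With burn rate 4.6 mm/s (> 1.8 mm/s), the match heads (bulk) fall in Class 4.1.
The drain opener has pH 1.4, which is ≤ 2, so it is Class 8 (Corrosive).
Class 8 net quantity: (one 8 fl oz container = 236.8 mL) + (one 7.3 fl oz container = 216.08 mL) = 452.88 mL.
452.88 mL is within the road limit of 500 mL for Class 8.
Class 4.1 quantity: three 917 g packs = 2.751 kg.
2.751 kg ≤ 5 kg (road limit, Class 4.1) — within limit.
The segregation rule (Class 2.2 with Class 4.1) does not apply to Class 8 with Class 4.1.
Every hazard class is within its road limit and no segregation rule is violated.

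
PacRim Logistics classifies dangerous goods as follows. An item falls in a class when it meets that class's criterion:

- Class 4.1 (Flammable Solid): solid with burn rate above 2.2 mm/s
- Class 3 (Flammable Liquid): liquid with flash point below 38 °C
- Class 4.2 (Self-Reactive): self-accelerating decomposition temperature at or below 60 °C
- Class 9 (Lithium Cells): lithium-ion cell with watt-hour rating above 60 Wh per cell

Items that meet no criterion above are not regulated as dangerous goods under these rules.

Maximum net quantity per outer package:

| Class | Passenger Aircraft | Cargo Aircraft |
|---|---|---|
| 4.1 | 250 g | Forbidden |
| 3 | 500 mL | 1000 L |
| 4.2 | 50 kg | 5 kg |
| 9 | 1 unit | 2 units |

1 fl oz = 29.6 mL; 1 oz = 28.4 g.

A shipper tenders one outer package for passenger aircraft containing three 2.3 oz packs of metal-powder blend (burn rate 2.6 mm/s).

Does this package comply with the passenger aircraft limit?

Burn rate 2.6 mm/s meets the Class 4.1 criterion (Flammable Solid), so the metal-powder blend is Class 4.1.
Class 4.1 quantity: three 2.3 oz packs = 195.96 g.
195.96 g is within the passenger aircraft limit of 250 g for Class 4.1.

Yes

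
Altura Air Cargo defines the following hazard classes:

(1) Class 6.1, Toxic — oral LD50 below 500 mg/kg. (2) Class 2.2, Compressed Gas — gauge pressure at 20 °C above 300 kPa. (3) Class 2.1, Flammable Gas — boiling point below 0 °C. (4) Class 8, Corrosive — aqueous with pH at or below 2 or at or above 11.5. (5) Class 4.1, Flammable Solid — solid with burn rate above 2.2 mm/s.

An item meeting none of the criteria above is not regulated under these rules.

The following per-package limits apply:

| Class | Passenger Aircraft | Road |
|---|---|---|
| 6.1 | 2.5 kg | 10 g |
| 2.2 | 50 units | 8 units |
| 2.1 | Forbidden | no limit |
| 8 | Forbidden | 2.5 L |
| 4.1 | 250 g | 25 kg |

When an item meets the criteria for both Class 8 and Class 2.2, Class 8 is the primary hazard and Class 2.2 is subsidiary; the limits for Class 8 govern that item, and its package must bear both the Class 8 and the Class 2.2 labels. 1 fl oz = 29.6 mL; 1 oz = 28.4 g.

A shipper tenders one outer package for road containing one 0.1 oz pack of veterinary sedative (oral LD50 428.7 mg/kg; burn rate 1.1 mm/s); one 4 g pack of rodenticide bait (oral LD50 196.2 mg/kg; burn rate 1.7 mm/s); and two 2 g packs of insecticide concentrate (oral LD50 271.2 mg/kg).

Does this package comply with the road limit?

The veterinary sedative has oral LD50 428.7 mg/kg, which is < 500 mg/kg, so it is Class 6.1 (Toxic).
Oral LD50 196.2 mg/kg meets the Class 6.1 criterion (Toxic), so the rodenticide bait is Class 6.1.
Oral LD50 271.2 mg/kg meets the Class 6.1 criterion (Toxic), so the insecticide concentrate is Class 6.1.
Total Class 6.1: (one 0.1 oz pack = 2.84 g) + 4 g + (two 2 g packs = 4 g) = 10.84 g.
10.84 g > 10 g (road limit, Class 6.1) — over the limit.

No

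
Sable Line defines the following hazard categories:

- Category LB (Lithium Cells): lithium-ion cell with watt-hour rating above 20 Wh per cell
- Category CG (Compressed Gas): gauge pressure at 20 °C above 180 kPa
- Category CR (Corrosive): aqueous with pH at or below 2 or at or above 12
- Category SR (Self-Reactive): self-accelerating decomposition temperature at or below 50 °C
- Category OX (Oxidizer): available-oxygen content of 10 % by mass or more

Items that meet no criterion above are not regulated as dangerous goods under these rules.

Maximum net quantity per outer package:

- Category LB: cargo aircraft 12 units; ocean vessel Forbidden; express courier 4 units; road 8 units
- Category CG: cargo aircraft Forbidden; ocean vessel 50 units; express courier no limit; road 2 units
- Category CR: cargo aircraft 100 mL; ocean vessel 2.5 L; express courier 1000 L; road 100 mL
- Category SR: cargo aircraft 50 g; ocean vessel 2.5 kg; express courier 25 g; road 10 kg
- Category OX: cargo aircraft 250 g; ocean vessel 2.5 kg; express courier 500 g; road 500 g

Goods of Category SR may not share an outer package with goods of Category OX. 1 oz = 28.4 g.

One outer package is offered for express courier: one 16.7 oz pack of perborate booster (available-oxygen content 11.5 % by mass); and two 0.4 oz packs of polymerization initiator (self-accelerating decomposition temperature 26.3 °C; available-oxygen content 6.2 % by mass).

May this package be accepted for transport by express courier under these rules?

The perborate booster has available-oxygen content 11.5 % by mass, which is ≥ 10 % by mass, so it is Category OX (Oxidizer).
Polymerization initiator: self-accelerating decomposition temperature 26.3 °C ≤ 50 °C → Category SR (Self-Reactive).
Category SR quantity: two 0.4 oz packs = 22.72 g.
22.72 g is within the express courier limit of 25 g for Category SR.
Category OX quantity: one 16.7 oz pack = 474.28 g.
474.28 g ≤ 500 g (express courier limit, Category OX) — within limit.
Category SR and Category OX may not share an outer package.

No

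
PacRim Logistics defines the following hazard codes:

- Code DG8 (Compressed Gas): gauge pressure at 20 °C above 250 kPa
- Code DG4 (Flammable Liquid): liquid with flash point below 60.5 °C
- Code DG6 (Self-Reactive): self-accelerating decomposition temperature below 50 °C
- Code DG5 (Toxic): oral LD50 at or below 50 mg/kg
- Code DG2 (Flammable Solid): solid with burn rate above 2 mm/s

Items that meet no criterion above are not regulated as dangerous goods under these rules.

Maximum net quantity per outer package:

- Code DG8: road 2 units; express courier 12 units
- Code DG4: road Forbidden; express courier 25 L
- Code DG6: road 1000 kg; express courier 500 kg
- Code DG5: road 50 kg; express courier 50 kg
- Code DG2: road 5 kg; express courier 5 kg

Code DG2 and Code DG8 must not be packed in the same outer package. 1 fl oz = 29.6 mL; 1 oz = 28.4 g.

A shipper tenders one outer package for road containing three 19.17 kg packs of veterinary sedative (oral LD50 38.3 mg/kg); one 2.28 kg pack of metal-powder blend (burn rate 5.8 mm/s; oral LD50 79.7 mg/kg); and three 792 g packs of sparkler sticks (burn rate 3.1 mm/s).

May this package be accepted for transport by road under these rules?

No

The veterinary sedative has oral LD50 38.3 mg/kg, which is ≤ 50 mg/kg, so it is Code DG5 (Toxic).
With burn rate 5.8 mm/s (> 2 mm/s), the metal-powder blend falls in Code DG2.
The sparkler sticks have burn rate 3.1 mm/s, which is > 2 mm/s, so they are Code DG2 (Flammable Solid).
Code DG5 quantity: three 19.17 kg packs = 57.51 kg.
That exceeds the Code DG5 road limit of 50 kg.
Code DG2 net quantity: 2.28 kg + (three 792 g packs = 2.376 kg) = 4.656 kg.
That is within the Code DG2 road limit of 5 kg.
The segregation rule (Code DG2 with Code DG8) does not apply to Code DG5 with Code DG2.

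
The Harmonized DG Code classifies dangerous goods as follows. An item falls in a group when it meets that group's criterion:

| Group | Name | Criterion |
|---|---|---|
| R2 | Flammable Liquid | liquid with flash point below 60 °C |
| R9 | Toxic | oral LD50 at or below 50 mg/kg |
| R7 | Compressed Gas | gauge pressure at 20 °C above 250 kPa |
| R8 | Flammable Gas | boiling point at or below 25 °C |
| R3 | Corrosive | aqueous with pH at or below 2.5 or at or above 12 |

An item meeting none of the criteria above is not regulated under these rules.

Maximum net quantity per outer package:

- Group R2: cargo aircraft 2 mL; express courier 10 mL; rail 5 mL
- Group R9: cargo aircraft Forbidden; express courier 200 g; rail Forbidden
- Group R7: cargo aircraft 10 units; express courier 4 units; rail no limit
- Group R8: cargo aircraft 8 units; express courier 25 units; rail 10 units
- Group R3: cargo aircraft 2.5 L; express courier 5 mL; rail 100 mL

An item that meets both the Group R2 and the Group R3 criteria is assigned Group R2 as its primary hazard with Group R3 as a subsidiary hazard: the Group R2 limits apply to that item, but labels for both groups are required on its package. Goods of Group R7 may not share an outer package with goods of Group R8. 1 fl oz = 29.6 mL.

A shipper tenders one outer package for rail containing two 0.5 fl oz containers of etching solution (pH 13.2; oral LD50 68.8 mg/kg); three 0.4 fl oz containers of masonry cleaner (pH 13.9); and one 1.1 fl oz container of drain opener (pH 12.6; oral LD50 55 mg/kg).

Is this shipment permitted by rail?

pH 13.2 meets the Group R3 criterion (Corrosive), so the etching solution is Group R3.
Masonry cleaner: pH 13.9 ≥ 12 → Group R3 (Corrosive).
With pH 12.6 (≥ 12), the drain opener falls in Group R3.
Total Group R3: (two 0.5 fl oz containers = 29.6 mL) + (three 0.4 fl oz containers = 35.52 mL) + (one 1.1 fl oz container = 32.56 mL) = 97.68 mL.
That is within the Group R3 rail limit of 100 mL.

Yes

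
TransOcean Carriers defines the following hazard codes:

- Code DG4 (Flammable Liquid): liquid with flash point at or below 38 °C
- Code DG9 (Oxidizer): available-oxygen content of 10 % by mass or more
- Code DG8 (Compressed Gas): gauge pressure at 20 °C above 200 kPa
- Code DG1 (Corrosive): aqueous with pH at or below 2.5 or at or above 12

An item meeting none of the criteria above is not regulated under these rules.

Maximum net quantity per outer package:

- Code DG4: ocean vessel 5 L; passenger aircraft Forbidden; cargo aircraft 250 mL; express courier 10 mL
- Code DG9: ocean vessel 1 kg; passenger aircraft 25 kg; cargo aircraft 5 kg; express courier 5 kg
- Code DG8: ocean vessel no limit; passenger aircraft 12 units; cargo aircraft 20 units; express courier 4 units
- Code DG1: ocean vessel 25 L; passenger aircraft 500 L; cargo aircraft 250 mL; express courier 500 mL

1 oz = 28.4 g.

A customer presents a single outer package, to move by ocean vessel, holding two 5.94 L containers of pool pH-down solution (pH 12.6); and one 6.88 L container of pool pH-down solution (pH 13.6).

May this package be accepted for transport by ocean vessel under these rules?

Yes

The pool pH-down solution has pH 12.6, which is ≥ 12, so it is Code DG1 (Corrosive).
With pH 13.6 (≥ 12), the pool pH-down solution falls in Code DG1.
Code DG1 net quantity: (two 5.94 L containers = 11.88 L) + 6.88 L = 18.76 L.
That is within the Code DG1 ocean vessel limit of 25 L.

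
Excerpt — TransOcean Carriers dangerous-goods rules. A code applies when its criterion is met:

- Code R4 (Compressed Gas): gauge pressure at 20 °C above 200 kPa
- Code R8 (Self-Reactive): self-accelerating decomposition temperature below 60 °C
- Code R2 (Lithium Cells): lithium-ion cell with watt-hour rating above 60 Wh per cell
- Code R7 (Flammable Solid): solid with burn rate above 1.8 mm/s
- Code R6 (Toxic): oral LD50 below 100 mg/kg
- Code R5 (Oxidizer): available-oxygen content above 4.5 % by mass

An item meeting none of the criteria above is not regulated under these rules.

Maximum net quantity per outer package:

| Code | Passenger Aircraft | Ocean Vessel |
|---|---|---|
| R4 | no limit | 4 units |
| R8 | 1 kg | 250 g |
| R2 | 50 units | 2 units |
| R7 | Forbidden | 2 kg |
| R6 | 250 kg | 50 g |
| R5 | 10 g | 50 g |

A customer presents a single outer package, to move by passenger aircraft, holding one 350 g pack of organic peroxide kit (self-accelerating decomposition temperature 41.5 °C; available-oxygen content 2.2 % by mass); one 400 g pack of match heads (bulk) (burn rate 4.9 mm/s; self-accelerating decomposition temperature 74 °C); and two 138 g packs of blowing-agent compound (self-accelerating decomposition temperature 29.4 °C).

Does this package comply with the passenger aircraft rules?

No

The organic peroxide kit has self-accelerating decomposition temperature 41.5 °C, which is < 60 °C, so it is Code R8 (Self-Reactive).
The match heads (bulk) have burn rate 4.9 mm/s, which is > 1.8 mm/s, so they are Code R7 (Flammable Solid).
The blowing-agent compound has self-accelerating decomposition temperature 29.4 °C, which is < 60 °C, so it is Code R8 (Self-Reactive).
Code R7 quantity: 400 g.
Code R7 is Forbidden by passenger aircraft.
Code R8 net quantity: 350 g + (two 138 g packs = 276 g) = 626 g.
That is within the Code R8 passenger aircraft limit of 1 kg.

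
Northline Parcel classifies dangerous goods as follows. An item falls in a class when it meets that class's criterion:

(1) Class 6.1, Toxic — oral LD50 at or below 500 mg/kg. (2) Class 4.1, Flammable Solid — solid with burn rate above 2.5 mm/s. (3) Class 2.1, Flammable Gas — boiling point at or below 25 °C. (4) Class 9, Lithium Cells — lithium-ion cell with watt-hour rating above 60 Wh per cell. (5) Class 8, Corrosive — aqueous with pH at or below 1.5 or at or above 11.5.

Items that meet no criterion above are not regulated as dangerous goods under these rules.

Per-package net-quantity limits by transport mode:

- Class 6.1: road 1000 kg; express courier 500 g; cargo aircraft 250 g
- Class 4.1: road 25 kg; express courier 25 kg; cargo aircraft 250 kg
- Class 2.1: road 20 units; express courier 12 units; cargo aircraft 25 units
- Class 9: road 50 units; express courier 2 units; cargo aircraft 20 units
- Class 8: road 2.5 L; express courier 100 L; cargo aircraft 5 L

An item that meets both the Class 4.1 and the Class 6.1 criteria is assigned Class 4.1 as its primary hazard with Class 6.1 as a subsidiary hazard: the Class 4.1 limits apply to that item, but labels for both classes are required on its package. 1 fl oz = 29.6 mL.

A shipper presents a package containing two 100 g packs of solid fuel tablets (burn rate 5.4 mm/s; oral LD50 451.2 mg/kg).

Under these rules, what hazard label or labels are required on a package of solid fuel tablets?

Class 4.1 and 6.1

The solid fuel tablets have burn rate 5.4 mm/s, which is > 2.5 mm/s, so they are Class 4.1 (Flammable Solid).
Solid fuel tablets: oral LD50 451.2 mg/kg ≤ 500 mg/kg → Class 6.1 (Toxic).
By the precedence rule Class 4.1 is primary and Class 6.1 is subsidiary, and that rule requires both labels on the package.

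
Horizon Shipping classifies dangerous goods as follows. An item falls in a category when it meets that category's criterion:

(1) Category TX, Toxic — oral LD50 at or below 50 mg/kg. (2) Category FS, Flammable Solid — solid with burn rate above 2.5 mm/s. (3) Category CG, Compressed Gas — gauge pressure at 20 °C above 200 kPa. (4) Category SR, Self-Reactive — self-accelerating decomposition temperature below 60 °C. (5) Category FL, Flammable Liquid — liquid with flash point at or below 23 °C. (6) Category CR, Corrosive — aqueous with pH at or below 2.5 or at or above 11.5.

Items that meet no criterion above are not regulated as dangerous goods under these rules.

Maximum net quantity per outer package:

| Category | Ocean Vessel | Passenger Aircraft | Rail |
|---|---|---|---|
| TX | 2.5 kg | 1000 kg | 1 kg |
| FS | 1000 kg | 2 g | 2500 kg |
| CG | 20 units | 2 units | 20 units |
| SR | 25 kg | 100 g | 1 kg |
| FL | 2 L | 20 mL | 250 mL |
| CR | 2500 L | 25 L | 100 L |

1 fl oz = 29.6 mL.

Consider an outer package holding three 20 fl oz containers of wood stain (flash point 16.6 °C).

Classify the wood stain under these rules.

Category FL

Wood stain: flash point 16.6 °C ≤ 23 °C → Category FL (Flammable Liquid).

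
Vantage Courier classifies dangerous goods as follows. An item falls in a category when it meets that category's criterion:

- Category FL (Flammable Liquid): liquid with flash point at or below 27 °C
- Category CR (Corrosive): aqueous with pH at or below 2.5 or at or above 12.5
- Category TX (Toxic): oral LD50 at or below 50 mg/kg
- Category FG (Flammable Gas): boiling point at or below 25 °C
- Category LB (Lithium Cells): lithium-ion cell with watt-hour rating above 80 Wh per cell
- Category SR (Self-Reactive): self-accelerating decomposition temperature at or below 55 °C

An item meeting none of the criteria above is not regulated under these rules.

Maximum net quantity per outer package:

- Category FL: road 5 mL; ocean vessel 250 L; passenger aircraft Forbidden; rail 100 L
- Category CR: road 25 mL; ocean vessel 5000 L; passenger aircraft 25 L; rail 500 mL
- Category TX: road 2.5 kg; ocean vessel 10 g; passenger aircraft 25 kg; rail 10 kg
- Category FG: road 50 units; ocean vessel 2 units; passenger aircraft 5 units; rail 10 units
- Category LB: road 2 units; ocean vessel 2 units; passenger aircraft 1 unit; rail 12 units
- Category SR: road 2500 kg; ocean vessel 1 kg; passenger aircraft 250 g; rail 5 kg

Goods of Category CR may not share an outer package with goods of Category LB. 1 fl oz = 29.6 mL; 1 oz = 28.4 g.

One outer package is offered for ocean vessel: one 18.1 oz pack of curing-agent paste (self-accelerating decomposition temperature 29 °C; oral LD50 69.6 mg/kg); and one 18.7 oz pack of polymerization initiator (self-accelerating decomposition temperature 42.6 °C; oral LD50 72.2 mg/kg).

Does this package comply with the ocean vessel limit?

The curing-agent paste has self-accelerating decomposition temperature 29 °C, which is ≤ 55 °C, so it is Category SR (Self-Reactive).
With self-accelerating decomposition temperature 42.6 °C (≤ 55 °C), the polymerization initiator falls in Category SR.
Category SR net quantity: (one 18.1 oz pack = 514.04 g) + (one 18.7 oz pack = 531.08 g) = 1045.12 g.
1045.12 g exceeds the ocean vessel limit of 1 kg for Category SR.

No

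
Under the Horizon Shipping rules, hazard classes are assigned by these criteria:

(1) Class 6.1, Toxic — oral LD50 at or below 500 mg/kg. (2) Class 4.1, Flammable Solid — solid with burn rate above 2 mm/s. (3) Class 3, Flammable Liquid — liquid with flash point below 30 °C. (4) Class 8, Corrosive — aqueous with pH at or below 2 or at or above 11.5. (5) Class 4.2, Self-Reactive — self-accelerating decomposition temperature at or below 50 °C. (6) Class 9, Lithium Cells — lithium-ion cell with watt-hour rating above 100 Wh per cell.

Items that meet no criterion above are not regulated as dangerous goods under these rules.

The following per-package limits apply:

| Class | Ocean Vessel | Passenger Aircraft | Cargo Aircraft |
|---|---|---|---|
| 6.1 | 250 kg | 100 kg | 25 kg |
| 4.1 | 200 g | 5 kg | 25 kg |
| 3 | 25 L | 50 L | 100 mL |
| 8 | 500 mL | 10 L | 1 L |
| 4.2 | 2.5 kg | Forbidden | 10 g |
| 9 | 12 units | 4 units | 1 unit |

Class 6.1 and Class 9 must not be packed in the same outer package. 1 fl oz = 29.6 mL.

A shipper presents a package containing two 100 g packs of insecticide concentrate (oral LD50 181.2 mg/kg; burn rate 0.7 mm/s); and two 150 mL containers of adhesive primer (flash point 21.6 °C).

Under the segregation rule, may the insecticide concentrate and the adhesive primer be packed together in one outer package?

Oral LD50 181.2 mg/kg meets the Class 6.1 criterion (Toxic), so the insecticide concentrate is Class 6.1.
With flash point 21.6 °C (< 30 °C), the adhesive primer falls in Class 3.
No segregation rule bars Class 6.1 with Class 3.

Yes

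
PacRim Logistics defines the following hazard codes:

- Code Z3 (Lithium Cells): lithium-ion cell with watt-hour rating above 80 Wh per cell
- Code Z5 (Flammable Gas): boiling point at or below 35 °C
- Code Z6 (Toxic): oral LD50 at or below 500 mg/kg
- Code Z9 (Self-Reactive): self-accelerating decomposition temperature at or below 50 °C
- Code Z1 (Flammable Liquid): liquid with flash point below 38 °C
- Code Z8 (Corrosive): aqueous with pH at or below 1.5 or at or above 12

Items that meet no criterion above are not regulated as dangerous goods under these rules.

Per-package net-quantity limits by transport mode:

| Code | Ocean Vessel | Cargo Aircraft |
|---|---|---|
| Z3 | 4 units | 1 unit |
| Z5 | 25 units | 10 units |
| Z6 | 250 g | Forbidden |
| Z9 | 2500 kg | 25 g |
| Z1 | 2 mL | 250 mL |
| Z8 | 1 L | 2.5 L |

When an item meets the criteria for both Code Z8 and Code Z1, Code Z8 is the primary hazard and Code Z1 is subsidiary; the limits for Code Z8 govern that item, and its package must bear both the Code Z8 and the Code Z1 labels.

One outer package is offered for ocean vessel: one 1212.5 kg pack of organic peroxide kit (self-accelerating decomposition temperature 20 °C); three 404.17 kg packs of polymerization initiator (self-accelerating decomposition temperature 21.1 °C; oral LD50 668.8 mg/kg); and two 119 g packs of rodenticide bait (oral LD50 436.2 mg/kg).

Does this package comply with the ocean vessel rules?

With self-accelerating decomposition temperature 20 °C (≤ 50 °C), the organic peroxide kit falls in Code Z9.
Self-accelerating decomposition temperature 21.1 °C meets the Code Z9 criterion (Self-Reactive), so the polymerization initiator is Code Z9.
Oral LD50 436.2 mg/kg meets the Code Z6 criterion (Toxic), so the rodenticide bait is Code Z6.
Code Z9 net quantity: 1212.5 kg + (three 404.17 kg packs = 1212.51 kg) = 2425.01 kg.
That is within the Code Z9 ocean vessel limit of 2500 kg.
Code Z6 quantity: two 119 g packs = 238 g.
That is within the Code Z6 ocean vessel limit of 250 g.
Every hazard code is within its ocean vessel limit and no segregation rule is violated.

Yes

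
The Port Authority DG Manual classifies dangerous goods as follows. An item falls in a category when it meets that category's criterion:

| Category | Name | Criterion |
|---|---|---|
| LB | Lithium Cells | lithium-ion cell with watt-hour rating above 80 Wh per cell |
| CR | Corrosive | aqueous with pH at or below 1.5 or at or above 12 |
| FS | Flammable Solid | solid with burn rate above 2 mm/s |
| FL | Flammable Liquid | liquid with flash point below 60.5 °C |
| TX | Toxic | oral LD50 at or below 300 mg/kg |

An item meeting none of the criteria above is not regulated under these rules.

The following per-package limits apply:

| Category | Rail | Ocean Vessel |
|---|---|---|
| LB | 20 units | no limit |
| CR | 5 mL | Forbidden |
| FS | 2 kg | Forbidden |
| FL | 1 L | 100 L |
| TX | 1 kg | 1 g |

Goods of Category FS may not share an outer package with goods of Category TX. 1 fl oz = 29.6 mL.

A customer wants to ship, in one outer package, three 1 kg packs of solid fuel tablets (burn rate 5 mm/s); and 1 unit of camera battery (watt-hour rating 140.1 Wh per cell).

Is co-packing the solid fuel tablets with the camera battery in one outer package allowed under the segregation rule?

Solid fuel tablets: burn rate 5 mm/s > 2 mm/s → Category FS (Flammable Solid).
With watt-hour rating 140.1 Wh per cell (> 80 Wh per cell), the camera battery falls in Category LB.
No segregation rule bars Category FS with Category LB.

Yes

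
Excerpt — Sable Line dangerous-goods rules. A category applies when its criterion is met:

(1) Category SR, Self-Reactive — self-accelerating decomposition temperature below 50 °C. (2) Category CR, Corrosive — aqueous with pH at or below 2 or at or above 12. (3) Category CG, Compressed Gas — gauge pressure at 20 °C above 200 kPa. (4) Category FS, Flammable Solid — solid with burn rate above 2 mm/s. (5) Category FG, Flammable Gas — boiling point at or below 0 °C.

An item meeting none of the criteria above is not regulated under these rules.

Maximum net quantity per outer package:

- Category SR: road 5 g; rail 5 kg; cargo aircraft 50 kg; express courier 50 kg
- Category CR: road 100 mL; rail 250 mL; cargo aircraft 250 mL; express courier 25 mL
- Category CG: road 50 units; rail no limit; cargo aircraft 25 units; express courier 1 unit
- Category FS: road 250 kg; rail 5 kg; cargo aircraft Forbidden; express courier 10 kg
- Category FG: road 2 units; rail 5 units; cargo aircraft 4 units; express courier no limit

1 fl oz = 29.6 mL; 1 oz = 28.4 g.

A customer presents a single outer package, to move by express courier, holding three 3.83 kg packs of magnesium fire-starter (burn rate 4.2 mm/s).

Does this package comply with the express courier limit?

The magnesium fire-starter has burn rate 4.2 mm/s, which is > 2 mm/s, so it is Category FS (Flammable Solid).
Category FS quantity: three 3.83 kg packs = 11.49 kg.
11.49 kg > 10 kg (express courier limit, Category FS) — over the limit.

No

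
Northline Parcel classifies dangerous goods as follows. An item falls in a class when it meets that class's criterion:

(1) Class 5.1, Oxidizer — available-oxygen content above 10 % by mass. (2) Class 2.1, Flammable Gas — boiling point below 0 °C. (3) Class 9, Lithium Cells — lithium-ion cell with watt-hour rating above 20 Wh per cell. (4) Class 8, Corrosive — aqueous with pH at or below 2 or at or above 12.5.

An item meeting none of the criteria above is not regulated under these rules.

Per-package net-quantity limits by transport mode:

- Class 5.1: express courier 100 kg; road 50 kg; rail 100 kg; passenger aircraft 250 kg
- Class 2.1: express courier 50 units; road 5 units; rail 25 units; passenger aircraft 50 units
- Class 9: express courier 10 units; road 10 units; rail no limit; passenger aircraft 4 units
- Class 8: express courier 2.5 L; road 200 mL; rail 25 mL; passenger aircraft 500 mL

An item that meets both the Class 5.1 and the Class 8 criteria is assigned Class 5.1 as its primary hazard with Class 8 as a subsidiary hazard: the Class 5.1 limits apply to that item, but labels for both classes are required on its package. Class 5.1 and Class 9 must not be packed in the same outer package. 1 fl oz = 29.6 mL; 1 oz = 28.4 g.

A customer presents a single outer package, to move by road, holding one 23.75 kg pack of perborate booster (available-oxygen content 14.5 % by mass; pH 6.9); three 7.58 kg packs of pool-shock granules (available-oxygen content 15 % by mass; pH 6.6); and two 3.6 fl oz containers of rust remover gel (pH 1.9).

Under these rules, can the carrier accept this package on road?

The perborate booster has available-oxygen content 14.5 % by mass, which is > 10 % by mass, so it is Class 5.1 (Oxidizer).
With available-oxygen content 15 % by mass (> 10 % by mass), the pool-shock granules fall in Class 5.1.
pH 1.9 meets the Class 8 criterion (Corrosive), so the rust remover gel is Class 8.
Class 5.1 net quantity: 23.75 kg + (three 7.58 kg packs = 22.74 kg) = 46.49 kg.
46.49 kg ≤ 50 kg (road limit, Class 5.1) — within limit.
Class 8 quantity: two 3.6 fl oz containers = 213.12 mL.
That exceeds the Class 8 road limit of 200 mL.
The segregation rule (Class 5.1 with Class 9) does not apply to Class 5.1 with Class 8.

No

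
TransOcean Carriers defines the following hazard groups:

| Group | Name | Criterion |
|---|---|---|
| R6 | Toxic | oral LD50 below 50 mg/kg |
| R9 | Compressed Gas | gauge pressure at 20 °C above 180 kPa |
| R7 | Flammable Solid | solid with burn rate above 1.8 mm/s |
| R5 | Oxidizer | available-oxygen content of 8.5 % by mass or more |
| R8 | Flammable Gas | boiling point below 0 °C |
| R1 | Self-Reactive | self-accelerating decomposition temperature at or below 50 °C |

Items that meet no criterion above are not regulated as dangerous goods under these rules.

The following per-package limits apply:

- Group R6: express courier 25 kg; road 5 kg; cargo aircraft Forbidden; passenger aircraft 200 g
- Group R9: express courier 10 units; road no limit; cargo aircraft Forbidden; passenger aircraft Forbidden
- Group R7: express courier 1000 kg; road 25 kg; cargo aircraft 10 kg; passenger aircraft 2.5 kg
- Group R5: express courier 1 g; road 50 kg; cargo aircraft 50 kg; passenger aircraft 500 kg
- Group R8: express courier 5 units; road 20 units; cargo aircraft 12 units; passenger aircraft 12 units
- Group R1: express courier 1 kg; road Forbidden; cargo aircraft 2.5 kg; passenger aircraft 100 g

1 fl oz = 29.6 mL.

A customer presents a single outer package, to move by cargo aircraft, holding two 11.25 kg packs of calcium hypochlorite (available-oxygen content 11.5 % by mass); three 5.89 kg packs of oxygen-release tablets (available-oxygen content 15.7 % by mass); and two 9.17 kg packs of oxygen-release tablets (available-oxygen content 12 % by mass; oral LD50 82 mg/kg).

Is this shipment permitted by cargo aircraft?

No

The calcium hypochlorite has available-oxygen content 11.5 % by mass, which is ≥ 8.5 % by mass, so it is Group R5 (Oxidizer).
Available-oxygen content 15.7 % by mass meets the Group R5 criterion (Oxidizer), so the oxygen-release tablets are Group R5.
Available-oxygen content 12 % by mass meets the Group R5 criterion (Oxidizer), so the oxygen-release tablets are Group R5.
Group R5 net quantity: (two 11.25 kg packs = 22.5 kg) + (three 5.89 kg packs = 17.67 kg) + (two 9.17 kg packs = 18.34 kg) = 58.51 kg.
58.51 kg exceeds the cargo aircraft limit of 50 kg for Group R5.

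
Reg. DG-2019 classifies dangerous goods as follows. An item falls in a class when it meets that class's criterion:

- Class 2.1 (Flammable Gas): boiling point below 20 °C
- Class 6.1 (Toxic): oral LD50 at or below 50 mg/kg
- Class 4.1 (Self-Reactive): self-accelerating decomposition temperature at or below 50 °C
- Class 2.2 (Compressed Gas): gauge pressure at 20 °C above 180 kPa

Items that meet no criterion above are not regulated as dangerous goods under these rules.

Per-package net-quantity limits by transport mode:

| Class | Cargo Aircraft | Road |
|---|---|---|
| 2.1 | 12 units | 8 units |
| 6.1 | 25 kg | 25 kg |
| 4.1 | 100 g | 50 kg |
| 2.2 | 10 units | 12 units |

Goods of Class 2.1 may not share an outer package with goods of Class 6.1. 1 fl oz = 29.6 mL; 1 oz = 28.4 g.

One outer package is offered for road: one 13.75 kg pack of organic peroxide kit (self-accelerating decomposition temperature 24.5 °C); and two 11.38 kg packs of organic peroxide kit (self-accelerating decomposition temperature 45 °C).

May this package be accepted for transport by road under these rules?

Self-accelerating decomposition temperature 24.5 °C meets the Class 4.1 criterion (Self-Reactive), so the organic peroxide kit is Class 4.1.
With self-accelerating decomposition temperature 45 °C (≤ 50 °C), the organic peroxide kit falls in Class 4.1.
Total Class 4.1: 13.75 kg + (two 11.38 kg packs = 22.76 kg) = 36.51 kg.
36.51 kg is within the road limit of 50 kg for Class 4.1.

Yes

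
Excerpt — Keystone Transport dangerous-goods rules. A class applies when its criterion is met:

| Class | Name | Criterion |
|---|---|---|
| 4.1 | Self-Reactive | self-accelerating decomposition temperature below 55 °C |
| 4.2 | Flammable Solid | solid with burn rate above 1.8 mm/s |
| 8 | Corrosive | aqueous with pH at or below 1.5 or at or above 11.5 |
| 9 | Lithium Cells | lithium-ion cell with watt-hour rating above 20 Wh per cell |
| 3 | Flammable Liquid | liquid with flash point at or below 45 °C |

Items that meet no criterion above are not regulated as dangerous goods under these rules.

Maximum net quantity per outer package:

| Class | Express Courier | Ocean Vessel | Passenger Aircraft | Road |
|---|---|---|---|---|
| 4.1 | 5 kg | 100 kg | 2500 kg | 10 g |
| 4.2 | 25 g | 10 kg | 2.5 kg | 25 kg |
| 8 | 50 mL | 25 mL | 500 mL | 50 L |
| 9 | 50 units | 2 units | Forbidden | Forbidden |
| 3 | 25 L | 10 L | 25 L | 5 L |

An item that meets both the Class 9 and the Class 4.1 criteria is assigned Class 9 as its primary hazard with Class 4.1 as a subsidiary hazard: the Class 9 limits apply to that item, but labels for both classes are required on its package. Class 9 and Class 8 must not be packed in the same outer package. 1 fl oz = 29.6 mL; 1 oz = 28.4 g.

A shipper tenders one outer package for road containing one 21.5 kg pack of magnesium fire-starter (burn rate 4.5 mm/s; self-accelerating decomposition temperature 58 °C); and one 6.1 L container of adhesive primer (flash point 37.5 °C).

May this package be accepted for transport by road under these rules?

Burn rate 4.5 mm/s meets the Class 4.2 criterion (Flammable Solid), so the magnesium fire-starter is Class 4.2.
Adhesive primer: flash point 37.5 °C ≤ 45 °C → Class 3 (Flammable Liquid).
Class 4.2 quantity: 21.5 kg.
21.5 kg ≤ 25 kg (road limit, Class 4.2) — within limit.
Class 3 quantity: 6.1 L.
6.1 L > 5 L (road limit, Class 3) — over the limit.
The segregation rule (Class 9 with Class 8) does not apply to Class 4.2 with Class 3.

No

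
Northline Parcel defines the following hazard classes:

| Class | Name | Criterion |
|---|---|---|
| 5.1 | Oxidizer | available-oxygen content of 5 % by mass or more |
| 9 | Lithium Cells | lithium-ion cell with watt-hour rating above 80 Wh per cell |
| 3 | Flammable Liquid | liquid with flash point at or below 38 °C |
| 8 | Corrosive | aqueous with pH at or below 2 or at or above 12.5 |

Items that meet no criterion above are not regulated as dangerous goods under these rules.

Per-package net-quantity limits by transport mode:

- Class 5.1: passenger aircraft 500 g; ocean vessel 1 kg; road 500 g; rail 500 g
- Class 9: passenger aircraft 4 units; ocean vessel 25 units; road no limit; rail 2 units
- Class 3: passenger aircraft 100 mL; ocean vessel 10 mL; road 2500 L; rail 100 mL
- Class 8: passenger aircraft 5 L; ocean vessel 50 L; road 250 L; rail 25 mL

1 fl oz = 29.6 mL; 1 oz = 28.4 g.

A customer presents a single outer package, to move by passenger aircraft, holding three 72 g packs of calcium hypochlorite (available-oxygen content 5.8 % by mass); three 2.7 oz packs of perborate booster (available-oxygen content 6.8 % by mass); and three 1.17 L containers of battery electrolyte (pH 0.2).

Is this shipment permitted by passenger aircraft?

The calcium hypochlorite has available-oxygen content 5.8 % by mass, which is ≥ 5 % by mass, so it is Class 5.1 (Oxidizer).
Available-oxygen content 6.8 % by mass meets the Class 5.1 criterion (Oxidizer), so the perborate booster is Class 5.1.
Battery electrolyte: pH 0.2 ≤ 2 → Class 8 (Corrosive).
Class 5.1 net quantity: (three 72 g packs = 216 g) + (three 2.7 oz packs = 230.04 g) = 446.04 g.
446.04 g is within the passenger aircraft limit of 500 g for Class 5.1.
Class 8 quantity: three 1.17 L containers = 3.51 L.
3.51 L ≤ 5 L (passenger aircraft limit, Class 8) — within limit.
Every hazard class is within its passenger aircraft limit and no segregation rule is violated.

Yes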